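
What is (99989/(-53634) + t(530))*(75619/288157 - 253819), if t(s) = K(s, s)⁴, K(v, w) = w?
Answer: -7369656221589666236101562/367976489 ≈ -2.0028e+16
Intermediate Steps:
t(s) = s⁴
(99989/(-53634) + t(530))*(75619/288157 - 253819) = (99989/(-53634) + 530⁴)*(75619/288157 - 253819) = (99989*(-1/53634) + 78904810000)*(75619*(1/288157) - 253819) = (-99989/53634 + 78904810000)*(75619/288157 - 253819) = (4231980579440011/53634)*(-73139645964/288157) = -7369656221589666236101562/367976489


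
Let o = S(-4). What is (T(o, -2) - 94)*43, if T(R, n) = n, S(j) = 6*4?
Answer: -4128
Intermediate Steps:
S(j) = 24
o = 24
(T(o, -2) - 94)*43 = (-2 - 94)*43 = -96*43 = -4128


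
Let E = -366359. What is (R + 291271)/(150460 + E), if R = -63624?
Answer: -227647/215899 ≈ -1.0544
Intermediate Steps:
(R + 291271)/(150460 + E) = (-63624 + 291271)/(150460 - 366359) = 227647/(-215899) = 227647*(-1/215899) = -227647/215899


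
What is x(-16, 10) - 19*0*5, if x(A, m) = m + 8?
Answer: 18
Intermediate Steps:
x(A, m) = 8 + m
x(-16, 10) - 19*0*5 = (8 + 10) - 19*0*5 = 18 - 19*0 = 18 - 1*0 = 18 + 0 = 18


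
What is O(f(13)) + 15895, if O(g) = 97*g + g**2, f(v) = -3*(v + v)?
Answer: 14413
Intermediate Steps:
f(v) = -6*v
O(g) = g**2 + 97*g
O(f(13)) + 15895 = (-6*13)*(97 - 6*13) + 15895 = -78*(97 - 78) + 15895 = -78*19 + 15895 = -1482 + 15895 = 14413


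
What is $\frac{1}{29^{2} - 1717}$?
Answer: $- \frac{1}{876} \approx -0.0011416$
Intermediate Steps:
$\frac{1}{29^{2} - 1717} = \frac{1}{841 - 1717} = \frac{1}{-876} = - \frac{1}{876}$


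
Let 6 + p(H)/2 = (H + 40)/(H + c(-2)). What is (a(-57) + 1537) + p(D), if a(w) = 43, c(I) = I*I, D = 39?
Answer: 67582/43 ≈ 1571.7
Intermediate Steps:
c(I) = I**2
p(H) = -12 + 2*(40 + H)/(4 + H) (p(H) = -12 + 2*((H + 40)/(H + (-2)**2)) = -12 + 2*((40 + H)/(H + 4)) = -12 + 2*((40 + H)/(4 + H)) = -12 + 2*(40 + H)/(4 + H))
(a(-57) + 1537) + p(D) = (43 + 1537) + 2*(16 - 5*39)/(4 + 39) = 1580 + 2*(16 - 195)/43 = 1580 + 2*(1/43)*(-179) = 1580 - 358/43 = 67582/43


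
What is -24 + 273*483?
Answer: 131835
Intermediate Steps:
-24 + 273*483 = -24 + 131859 = 131835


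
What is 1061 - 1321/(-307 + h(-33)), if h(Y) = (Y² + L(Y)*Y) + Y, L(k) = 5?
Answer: 618303/584 ≈ 1058.7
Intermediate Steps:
h(Y) = Y² + 6*Y (h(Y) = (Y² + 5*Y) + Y = Y² + 6*Y)
1061 - 1321/(-307 + h(-33)) = 1061 - 1321/(-307 - 33*(6 - 33)) = 1061 - 1321/(-307 - 33*(-27)) = 1061 - 1321/(-307 + 891) = 1061 - 1321/584 = 618303/584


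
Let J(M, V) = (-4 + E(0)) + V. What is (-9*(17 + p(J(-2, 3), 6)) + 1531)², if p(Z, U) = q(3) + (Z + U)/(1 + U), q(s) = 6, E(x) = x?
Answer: 85063729/49 ≈ 1.7360e+6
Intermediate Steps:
J(M, V) = -4 + V (J(M, V) = (-4 + 0) + V = -4 + V)
p(Z, U) = 6 + (U + Z)/(1 + U) (p(Z, U) = 6 + (Z + U)/(1 + U) = 6 + (U + Z)/(1 + U))
(-9*(17 + p(J(-2, 3), 6)) + 1531)² = (-9*(17 + (6 + (-4 + 3) + 7*6)/(1 + 6)) + 1531)² = (-9*(17 + (6 - 1 + 42)/7) + 1531)² = (-9*(17 + (⅐)*47) + 1531)² = (-9*(17 + 47/7) + 1531)² = (-9*166/7 + 1531)² = (-1494/7 + 1531)² = (9223/7)² = 85063729/49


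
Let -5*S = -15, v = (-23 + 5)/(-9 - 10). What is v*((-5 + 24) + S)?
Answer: 396/19 ≈ 20.842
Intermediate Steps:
v = 18/19 (v = -18/(-19) = -18*(-1/19) = 18/19 ≈ 0.94737)
S = 3 (S = -⅕*(-15) = 3)
v*((-5 + 24) + S) = 18*((-5 + 24) + 3)/19 = 18*(19 + 3)/19 = (18/19)*22 = 396/19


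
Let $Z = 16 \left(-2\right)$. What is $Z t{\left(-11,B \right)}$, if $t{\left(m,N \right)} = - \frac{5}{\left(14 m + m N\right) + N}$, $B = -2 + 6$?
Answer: $- \frac{80}{97} \approx -0.82474$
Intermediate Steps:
$Z = -32$
$B = 4$
$t{\left(m,N \right)} = - \frac{5}{N + 14 m + N m}$ ($t{\left(m,N \right)} = - \frac{5}{\left(14 m + N m\right) + N} = - \frac{5}{N + 14 m + N m}$)
$Z t{\left(-11,B \right)} = - 32 \left(- \frac{5}{4 + 14 \left(-11\right) + 4 \left(-11\right)}\right) = - 32 \left(- \frac{5}{4 - 154 - 44}\right) = - 32 \left(- \frac{5}{-194}\right) = - 32 \left(\left(-5\right) \left(- \frac{1}{194}\right)\right) = \left(-32\right) \frac{5}{194} = - \frac{80}{97}$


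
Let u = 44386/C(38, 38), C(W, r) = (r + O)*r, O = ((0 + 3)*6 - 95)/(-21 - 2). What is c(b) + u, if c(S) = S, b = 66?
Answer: 1702993/18069 ≈ 94.249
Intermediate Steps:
O = 77/23 (O = (3*6 - 95)/(-23) = (18 - 95)*(-1/23) = -77*(-1/23) = 77/23 ≈ 3.3478)
C(W, r) = r*(77/23 + r) (C(W, r) = (r + 77/23)*r = (77/23 + r)*r = r*(77/23 + r))
u = 510439/18069 (u = 44386/(((1/23)*38*(77 + 23*38))) = 44386/(((1/23)*38*(77 + 874))) = 44386/(((1/23)*38*951)) = 44386/(36138/23) = 44386*(23/36138) = 510439/18069 ≈ 28.249)
c(b) + u = 66 + 510439/18069 = 1702993/18069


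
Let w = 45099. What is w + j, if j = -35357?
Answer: 9742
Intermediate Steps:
w + j = 45099 - 35357 = 9742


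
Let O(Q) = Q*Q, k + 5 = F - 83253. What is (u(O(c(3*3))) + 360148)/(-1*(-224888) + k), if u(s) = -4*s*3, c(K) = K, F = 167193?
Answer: 359176/308823 ≈ 1.1630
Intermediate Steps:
k = 83935 (k = -5 + (167193 - 83253) = -5 + 83940 = 83935)
O(Q) = Q²
u(s) = -12*s
(u(O(c(3*3))) + 360148)/(-1*(-224888) + k) = (-12*(3*3)² + 360148)/(-1*(-224888) + 83935) = (-12*9² + 360148)/(224888 + 83935) = (-12*81 + 360148)/308823 = (-972 + 360148)*(1/308823) = 359176*(1/308823) = 359176/308823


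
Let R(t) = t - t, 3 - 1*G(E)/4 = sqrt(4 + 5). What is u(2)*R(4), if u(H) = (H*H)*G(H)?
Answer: 0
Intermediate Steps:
G(E) = 0 (G(E) = 12 - 4*sqrt(4 + 5) = 12 - 4*sqrt(9) = 12 - 4*3 = 12 - 12 = 0)
R(t) = 0
u(H) = 0 (u(H) = (H*H)*0 = H**2*0 = 0)
u(2)*R(4) = 0*0 = 0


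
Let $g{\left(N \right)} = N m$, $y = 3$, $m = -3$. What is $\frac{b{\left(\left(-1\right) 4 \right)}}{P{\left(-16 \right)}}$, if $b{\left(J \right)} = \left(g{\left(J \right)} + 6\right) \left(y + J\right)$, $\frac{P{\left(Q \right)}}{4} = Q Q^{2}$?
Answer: $\frac{9}{8192} \approx 0.0010986$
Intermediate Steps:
$g{\left(N \right)} = - 3 N$ ($g{\left(N \right)} = N \left(-3\right) = - 3 N$)
$P{\left(Q \right)} = 4 Q^{3}$ ($P{\left(Q \right)} = 4 Q Q^{2} = 4 Q^{3}$)
$b{\left(J \right)} = \left(3 + J\right) \left(6 - 3 J\right)$ ($b{\left(J \right)} = \left(- 3 J + 6\right) \left(3 + J\right) = \left(6 - 3 J\right) \left(3 + J\right) = \left(3 + J\right) \left(6 - 3 J\right)$)
$\frac{b{\left(\left(-1\right) 4 \right)}}{P{\left(-16 \right)}} = \frac{18 - 3 \left(\left(-1\right) 4\right) - 3 \left(\left(-1\right) 4\right)^{2}}{4 \left(-16\right)^{3}} = \frac{18 - -12 - 3 \left(-4\right)^{2}}{4 \left(-4096\right)} = \frac{18 + 12 - 48}{-16384} = - \frac{18 + 12 - 48}{16384} = \left(- \frac{1}{16384}\right) \left(-18\right) = \frac{9}{8192}$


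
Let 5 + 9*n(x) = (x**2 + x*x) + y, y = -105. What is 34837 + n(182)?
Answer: 126557/3 ≈ 42186.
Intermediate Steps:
n(x) = -110/9 + 2*x**2/9 (n(x) = -5/9 + ((x**2 + x*x) - 105)/9 = -5/9 + ((x**2 + x**2) - 105)/9 = -5/9 + (2*x**2 - 105)/9 = -5/9 + (-105 + 2*x**2)/9 = -5/9 + (-35/3 + 2*x**2/9) = -110/9 + 2*x**2/9)
34837 + n(182) = 34837 + (-110/9 + (2/9)*182**2) = 34837 + (-110/9 + (2/9)*33124) = 34837 + (-110/9 + 66248/9) = 34837 + 22046/3 = 126557/3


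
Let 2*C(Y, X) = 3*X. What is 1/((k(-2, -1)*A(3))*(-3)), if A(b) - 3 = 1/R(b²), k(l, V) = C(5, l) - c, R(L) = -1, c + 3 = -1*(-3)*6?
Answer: 1/108 ≈ 0.0092593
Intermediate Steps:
C(Y, X) = 3*X/2 (C(Y, X) = (3*X)/2 = 3*X/2)
c = 15 (c = -3 - 1*(-3)*6 = -3 + 3*6 = -3 + 18 = 15)
k(l, V) = -15 + 3*l/2 (k(l, V) = 3*l/2 - 1*15 = 3*l/2 - 15 = -15 + 3*l/2)
A(b) = 2 (A(b) = 3 + 1/(-1) = 3 - 1 = 2)
1/((k(-2, -1)*A(3))*(-3)) = 1/(((-15 + (3/2)*(-2))*2)*(-3)) = 1/(((-15 - 3)*2)*(-3)) = 1/(-18*2*(-3)) = 1/(-36*(-3)) = 1/108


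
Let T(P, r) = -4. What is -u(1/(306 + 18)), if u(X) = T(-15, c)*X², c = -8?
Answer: 1/26244 ≈ 3.8104e-5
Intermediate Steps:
u(X) = -4*X²
-u(1/(306 + 18)) = -(-4)*(1/(306 + 18))² = -(-4)*(1/324)² = -(-4)/104976 = -1*(-1/26244) = 1/26244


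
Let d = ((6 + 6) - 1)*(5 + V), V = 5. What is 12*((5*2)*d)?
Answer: 13200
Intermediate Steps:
d = 110 (d = ((6 + 6) - 1)*(5 + 5) = (12 - 1)*10 = 11*10 = 110)
12*((5*2)*d) = 12*((5*2)*110) = 12*(10*110) = 12*1100 = 13200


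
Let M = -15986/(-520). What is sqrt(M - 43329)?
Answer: I*sqrt(731740555)/130 ≈ 208.08*I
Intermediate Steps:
M = 7993/260 (M = -15986*(-1/520) = 7993/260 ≈ 30.742)
sqrt(M - 43329) = sqrt(7993/260 - 43329) = sqrt(-11257547/260) = I*sqrt(731740555)/130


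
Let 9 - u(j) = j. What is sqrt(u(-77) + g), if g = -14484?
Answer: I*sqrt(14398) ≈ 119.99*I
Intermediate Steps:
u(j) = 9 - j
sqrt(u(-77) + g) = sqrt((9 - 1*(-77)) - 14484) = sqrt((9 + 77) - 14484) = sqrt(86 - 14484) = sqrt(-14398) = I*sqrt(14398)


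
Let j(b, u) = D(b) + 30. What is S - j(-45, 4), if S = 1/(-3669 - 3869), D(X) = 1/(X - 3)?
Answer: -5423615/180912 ≈ -29.979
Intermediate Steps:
D(X) = 1/(-3 + X)
S = -1/7538 (S = 1/(-7538) = -1/7538 ≈ -0.00013266)
j(b, u) = 30 + 1/(-3 + b) (j(b, u) = 1/(-3 + b) + 30 = 30 + 1/(-3 + b))
S - j(-45, 4) = -1/7538 - (-89 + 30*(-45))/(-3 - 45) = -1/7538 - (-89 - 1350)/(-48) = -1/7538 - (-1)*(-1439)/48 = -1/7538 - 1*1439/48 = -1/7538 - 1439/48 = -5423615/180912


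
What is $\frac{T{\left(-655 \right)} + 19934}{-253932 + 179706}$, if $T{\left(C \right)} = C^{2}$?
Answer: $- \frac{149653}{24742} \approx -6.0485$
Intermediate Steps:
$\frac{T{\left(-655 \right)} + 19934}{-253932 + 179706} = \frac{\left(-655\right)^{2} + 19934}{-253932 + 179706} = \frac{429025 + 19934}{-74226} = 448959 \left(- \frac{1}{74226}\right) = - \frac{149653}{24742}$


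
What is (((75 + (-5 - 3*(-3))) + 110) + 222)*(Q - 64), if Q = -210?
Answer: -112614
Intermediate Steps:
(((75 + (-5 - 3*(-3))) + 110) + 222)*(Q - 64) = (((75 + (-5 - 3*(-3))) + 110) + 222)*(-210 - 64) = (((75 + (-5 + 9)) + 110) + 222)*(-274) = (((75 + 4) + 110) + 222)*(-274) = ((79 + 110) + 222)*(-274) = (189 + 222)*(-274) = 411*(-274) = -112614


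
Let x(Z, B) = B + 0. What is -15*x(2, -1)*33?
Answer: 495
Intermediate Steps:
x(Z, B) = B
-15*x(2, -1)*33 = -15*(-1)*33 = 15*33 = 495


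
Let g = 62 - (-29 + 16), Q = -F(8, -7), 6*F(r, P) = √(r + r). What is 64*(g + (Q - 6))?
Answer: 13120/3 ≈ 4373.3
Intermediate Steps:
F(r, P) = √2*√r/6 (F(r, P) = √(r + r)/6 = √(2*r)/6 = (√2*√r)/6 = √2*√r/6)
Q = -⅔ (Q = -√2*√8/6 = -√2*2*√2/6 = -1*⅔ = -⅔ ≈ -0.66667)
g = 75 (g = 62 - 1*(-13) = 62 + 13 = 75)
64*(g + (Q - 6)) = 64*(75 + (-⅔ - 6)) = 64*(75 - 20/3) = 64*(205/3) = 13120/3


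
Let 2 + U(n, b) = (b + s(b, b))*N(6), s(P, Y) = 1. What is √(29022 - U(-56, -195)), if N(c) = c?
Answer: 2*√7547 ≈ 173.75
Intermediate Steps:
U(n, b) = 4 + 6*b (U(n, b) = -2 + (b + 1)*6 = -2 + (1 + b)*6 = -2 + (6 + 6*b) = 4 + 6*b)
√(29022 - U(-56, -195)) = √(29022 - (4 + 6*(-195))) = √(29022 - (4 - 1170)) = √(29022 - 1*(-1166)) = √(29022 + 1166) = √30188 = 2*√7547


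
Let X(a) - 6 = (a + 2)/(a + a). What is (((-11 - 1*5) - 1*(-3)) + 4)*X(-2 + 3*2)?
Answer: -243/4 ≈ -60.750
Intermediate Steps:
X(a) = 6 + (2 + a)/(2*a) (X(a) = 6 + (a + 2)/(a + a) = 6 + (2 + a)/((2*a)) = 6 + (2 + a)*(1/(2*a)) = 6 + (2 + a)/(2*a))
(((-11 - 1*5) - 1*(-3)) + 4)*X(-2 + 3*2) = (((-11 - 1*5) - 1*(-3)) + 4)*(13/2 + 1/(-2 + 3*2)) = (((-11 - 5) + 3) + 4)*(13/2 + 1/(-2 + 6)) = ((-16 + 3) + 4)*(13/2 + 1/4) = (-13 + 4)*(13/2 + ¼) = -9*27/4 = -243/4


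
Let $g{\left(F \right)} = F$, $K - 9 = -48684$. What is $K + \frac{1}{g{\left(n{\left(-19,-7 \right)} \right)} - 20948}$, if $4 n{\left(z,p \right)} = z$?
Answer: $- \frac{4079500429}{83811} \approx -48675.0$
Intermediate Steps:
$K = -48675$ ($K = 9 - 48684 = -48675$)
$n{\left(z,p \right)} = \frac{z}{4}$
$K + \frac{1}{g{\left(n{\left(-19,-7 \right)} \right)} - 20948} = -48675 + \frac{1}{\frac{1}{4} \left(-19\right) - 20948} = -48675 + \frac{1}{- \frac{19}{4} - 20948} = -48675 + \frac{1}{- \frac{83811}{4}} = -48675 - \frac{4}{83811} = - \frac{4079500429}{83811}$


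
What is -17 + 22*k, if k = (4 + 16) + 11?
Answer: 665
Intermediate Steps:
k = 31 (k = 20 + 11 = 31)
-17 + 22*k = -17 + 22*31 = -17 + 682 = 665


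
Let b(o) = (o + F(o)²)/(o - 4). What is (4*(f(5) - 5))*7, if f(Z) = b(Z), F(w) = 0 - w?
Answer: 700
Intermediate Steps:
F(w) = -w
b(o) = (o + o²)/(-4 + o) (b(o) = (o + (-o)²)/(o - 4) = (o + o²)/(-4 + o))
f(Z) = Z*(1 + Z)/(-4 + Z)
(4*(f(5) - 5))*7 = (4*(5*(1 + 5)/(-4 + 5) - 5))*7 = (4*(5*6/1 - 5))*7 = (4*(5*1*6 - 5))*7 = (4*(30 - 5))*7 = (4*25)*7 = 100*7 = 700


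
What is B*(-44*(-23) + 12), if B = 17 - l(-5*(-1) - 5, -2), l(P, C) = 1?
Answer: 16384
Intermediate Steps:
B = 16 (B = 17 - 1*1 = 17 - 1 = 16)
B*(-44*(-23) + 12) = 16*(-44*(-23) + 12) = 16*(1012 + 12) = 16*1024 = 16384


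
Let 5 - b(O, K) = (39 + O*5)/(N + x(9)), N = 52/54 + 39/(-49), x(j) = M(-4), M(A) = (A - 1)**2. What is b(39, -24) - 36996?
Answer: -615980959/16648 ≈ -37000.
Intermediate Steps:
M(A) = (-1 + A)**2
x(j) = 25 (x(j) = (-1 - 4)**2 = (-5)**2 = 25)
N = 221/1323 (N = 52*(1/54) + 39*(-1/49) = 26/27 - 39/49 = 221/1323 ≈ 0.16704)
b(O, K) = 114883/33296 - 6615*O/33296 (b(O, K) = 5 - (39 + O*5)/(221/1323 + 25) = 5 - (39 + 5*O)/33296/1323 = 5 - (39 + 5*O)*1323/33296 = 5 - (51597/33296 + 6615*O/33296) = 5 + (-51597/33296 - 6615*O/33296) = 114883/33296 - 6615*O/33296)
b(39, -24) - 36996 = (114883/33296 - 6615/33296*39) - 36996 = (114883/33296 - 257985/33296) - 36996 = -71551/16648 - 36996 = -615980959/16648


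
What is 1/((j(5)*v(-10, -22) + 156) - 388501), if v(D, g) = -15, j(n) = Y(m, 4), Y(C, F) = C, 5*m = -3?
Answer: -1/388336 ≈ -2.5751e-6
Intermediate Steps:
m = -3/5 (m = (1/5)*(-3) = -3/5 ≈ -0.60000)
j(n) = -3/5
1/((j(5)*v(-10, -22) + 156) - 388501) = 1/((-3/5*(-15) + 156) - 388501) = 1/((9 + 156) - 388501) = 1/(165 - 388501) = 1/(-388336) = -1/388336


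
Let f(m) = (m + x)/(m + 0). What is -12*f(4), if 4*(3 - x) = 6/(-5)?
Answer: -219/10 ≈ -21.900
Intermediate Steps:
x = 33/10 (x = 3 - 3/(2*(-5)) = 3 - 3*(-1)/(2*5) = 3 - 1/4*(-6/5) = 3 + 3/10 = 33/10 ≈ 3.3000)
f(m) = (33/10 + m)/m (f(m) = (m + 33/10)/(m + 0) = (33/10 + m)/m)
-12*f(4) = -12*(33/10 + 4)/4 = -3*73/10 = -12*73/40 = -219/10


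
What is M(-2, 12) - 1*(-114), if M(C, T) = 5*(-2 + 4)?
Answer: 124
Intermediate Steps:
M(C, T) = 10 (M(C, T) = 5*2 = 10)
M(-2, 12) - 1*(-114) = 10 - 1*(-114) = 10 + 114 = 124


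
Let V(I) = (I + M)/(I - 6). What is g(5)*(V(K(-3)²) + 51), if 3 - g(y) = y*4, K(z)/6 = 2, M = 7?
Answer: -122213/138 ≈ -885.60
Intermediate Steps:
K(z) = 12 (K(z) = 6*2 = 12)
g(y) = 3 - 4*y (g(y) = 3 - y*4 = 3 - 4*y)
V(I) = (7 + I)/(-6 + I) (V(I) = (I + 7)/(I - 6) = (7 + I)/(-6 + I))
g(5)*(V(K(-3)²) + 51) = (3 - 4*5)*((7 + 12²)/(-6 + 12²) + 51) = (3 - 20)*((7 + 144)/(-6 + 144) + 51) = -17*(151/138 + 51) = -17*7189/138 = -122213/138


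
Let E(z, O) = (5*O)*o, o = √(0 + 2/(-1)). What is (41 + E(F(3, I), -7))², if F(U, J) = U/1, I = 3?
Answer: (41 - 35*I*√2)² ≈ -769.0 - 4058.8*I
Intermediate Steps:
F(U, J) = U (F(U, J) = U*1 = U)
o = I*√2 (o = √(0 + 2*(-1)) = √(0 - 2) = √(-2) = I*√2 ≈ 1.4142*I)
E(z, O) = 5*I*O*√2 (E(z, O) = (5*O)*(I*√2) = 5*I*O*√2)
(41 + E(F(3, I), -7))² = (41 + 5*I*(-7)*√2)² = (41 - 35*I*√2)²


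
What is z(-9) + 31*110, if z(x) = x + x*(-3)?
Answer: 3428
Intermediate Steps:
z(x) = -2*x (z(x) = x - 3*x = -2*x)
z(-9) + 31*110 = -2*(-9) + 31*110 = 18 + 3410 = 3428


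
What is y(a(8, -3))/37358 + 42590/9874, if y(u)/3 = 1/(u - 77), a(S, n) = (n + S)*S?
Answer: 29434913759/6824148502 ≈ 4.3133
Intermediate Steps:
a(S, n) = S*(S + n) (a(S, n) = (S + n)*S = S*(S + n))
y(u) = 3/(-77 + u) (y(u) = 3/(u - 77) = 3/(-77 + u))
y(a(8, -3))/37358 + 42590/9874 = (3/(-77 + 8*(8 - 3)))/37358 + 42590/9874 = (3/(-77 + 8*5))*(1/37358) + 42590*(1/9874) = (3/(-77 + 40))*(1/37358) + 21295/4937 = (3/(-37))*(1/37358) + 21295/4937 = (3*(-1/37))*(1/37358) + 21295/4937 = -3/37*1/37358 + 21295/4937 = -3/1382246 + 21295/4937 = 29434913759/6824148502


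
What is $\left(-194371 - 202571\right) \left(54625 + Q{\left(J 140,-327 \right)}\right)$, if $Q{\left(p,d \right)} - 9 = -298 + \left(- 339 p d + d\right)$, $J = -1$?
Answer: $6138871173162$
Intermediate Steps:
$Q{\left(p,d \right)} = -289 + d - 339 d p$ ($Q{\left(p,d \right)} = 9 - \left(298 - d - - 339 p d\right) = 9 - \left(298 - d + 339 d p\right) = -289 + d - 339 d p$)
$\left(-194371 - 202571\right) \left(54625 + Q{\left(J 140,-327 \right)}\right) = \left(-194371 - 202571\right) \left(54625 - \left(616 - \left(-110853\right) 140\right)\right) = - 396942 \left(54625 - \left(616 + 15519420\right)\right) = - 396942 \left(54625 - 15520036\right) = \left(-396942\right) \left(-15465411\right) = 6138871173162$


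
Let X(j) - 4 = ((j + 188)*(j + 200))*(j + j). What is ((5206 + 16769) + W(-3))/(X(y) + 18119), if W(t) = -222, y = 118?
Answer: 7251/7660937 ≈ 0.00094649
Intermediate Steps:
X(j) = 4 + 2*j*(188 + j)*(200 + j) (X(j) = 4 + ((j + 188)*(j + 200))*(j + j) = 4 + ((188 + j)*(200 + j))*(2*j) = 4 + 2*j*(188 + j)*(200 + j))
((5206 + 16769) + W(-3))/(X(y) + 18119) = ((5206 + 16769) - 222)/((4 + 2*118³ + 776*118² + 75200*118) + 18119) = (21975 - 222)/((4 + 2*1643032 + 776*13924 + 8873600) + 18119) = 21753/((4 + 3286064 + 10805024 + 8873600) + 18119) = 21753/(22964692 + 18119) = 21753/22982811 = 21753*(1/22982811) = 7251/7660937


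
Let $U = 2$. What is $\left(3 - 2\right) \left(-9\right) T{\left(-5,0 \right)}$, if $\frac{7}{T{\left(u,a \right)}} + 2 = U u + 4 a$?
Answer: $\frac{21}{4} \approx 5.25$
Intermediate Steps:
$T{\left(u,a \right)} = \frac{7}{-2 + 2 u + 4 a}$ ($T{\left(u,a \right)} = \frac{7}{-2 + \left(2 u + 4 a\right)} = \frac{7}{-2 + 2 u + 4 a}$)
$\left(3 - 2\right) \left(-9\right) T{\left(-5,0 \right)} = \left(3 - 2\right) \left(-9\right) \frac{7}{2 \left(-1 - 5 + 2 \cdot 0\right)} = \left(3 - 2\right) \left(-9\right) \frac{7}{2 \left(-1 - 5 + 0\right)} = 1 \left(-9\right) \frac{7}{2 \left(-6\right)} = - 9 \cdot \frac{7}{2} \left(- \frac{1}{6}\right) = \left(-9\right) \left(- \frac{7}{12}\right) = \frac{21}{4}$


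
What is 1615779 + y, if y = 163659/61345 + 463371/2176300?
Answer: 43143031908056439/26701024700 ≈ 1.6158e+6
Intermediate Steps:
y = 76919315139/26701024700 (y = 163659*(1/61345) + 463371*(1/2176300) = 163659/61345 + 463371/2176300 = 76919315139/26701024700 ≈ 2.8808)
1615779 + y = 1615779 + 76919315139/26701024700 = 43143031908056439/26701024700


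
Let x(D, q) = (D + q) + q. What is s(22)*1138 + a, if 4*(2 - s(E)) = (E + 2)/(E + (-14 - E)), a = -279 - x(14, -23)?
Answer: 17617/7 ≈ 2516.7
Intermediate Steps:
x(D, q) = D + 2*q
a = -247 (a = -279 - (14 + 2*(-23)) = -279 - (14 - 46) = -279 - 1*(-32) = -279 + 32 = -247)
s(E) = 57/28 + E/56 (s(E) = 2 - (E + 2)/(4*(E + (-14 - E))) = 2 - (2 + E)/(4*(-14)) = 2 - (2 + E)*(-1)/(4*14) = 2 - (-1/7 - E/14)/4 = 2 + (1/28 + E/56) = 57/28 + E/56)
s(22)*1138 + a = (57/28 + (1/56)*22)*1138 - 247 = (57/28 + 11/28)*1138 - 247 = (17/7)*1138 - 247 = 19346/7 - 247 = 17617/7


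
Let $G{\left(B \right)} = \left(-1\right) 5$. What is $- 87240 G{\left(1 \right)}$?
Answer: $436200$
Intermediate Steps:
$G{\left(B \right)} = -5$
$- 87240 G{\left(1 \right)} = \left(-87240\right) \left(-5\right) = 436200$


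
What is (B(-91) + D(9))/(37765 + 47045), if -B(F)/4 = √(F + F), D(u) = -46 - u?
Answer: -1/1542 - 2*I*√182/42405 ≈ -0.00064851 - 0.00063628*I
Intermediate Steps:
B(F) = -4*√2*√F (B(F) = -4*√(F + F) = -4*√2*√F)
(B(-91) + D(9))/(37765 + 47045) = (-4*√2*√(-91) + (-46 - 1*9))/(37765 + 47045) = (-4*√2*I*√91 + (-46 - 9))/84810 = (-4*I*√182 - 55)*(1/84810) = (-55 - 4*I*√182)*(1/84810) = -1/1542 - 2*I*√182/42405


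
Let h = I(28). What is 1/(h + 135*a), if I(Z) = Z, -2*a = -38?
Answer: 1/2593 ≈ 0.00038565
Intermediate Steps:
a = 19 (a = -½*(-38) = 19)
h = 28
1/(h + 135*a) = 1/(28 + 135*19) = 1/(28 + 2565) = 1/2593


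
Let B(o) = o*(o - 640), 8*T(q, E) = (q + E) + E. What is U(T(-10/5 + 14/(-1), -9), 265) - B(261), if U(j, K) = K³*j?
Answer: -315967949/4 ≈ -7.8992e+7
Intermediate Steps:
T(q, E) = E/4 + q/8 (T(q, E) = ((q + E) + E)/8 = ((E + q) + E)/8 = (q + 2*E)/8 = E/4 + q/8)
U(j, K) = j*K³
B(o) = o*(-640 + o)
U(T(-10/5 + 14/(-1), -9), 265) - B(261) = ((¼)*(-9) + (-10/5 + 14/(-1))/8)*265³ - 261*(-640 + 261) = (-9/4 + (-10*⅕ + 14*(-1))/8)*18609625 - 261*(-379) = (-9/4 + (-2 - 14)/8)*18609625 - 1*(-98919) = (-9/4 + (⅛)*(-16))*18609625 + 98919 = (-9/4 - 2)*18609625 + 98919 = -17/4*18609625 + 98919 = -316363625/4 + 98919 = -315967949/4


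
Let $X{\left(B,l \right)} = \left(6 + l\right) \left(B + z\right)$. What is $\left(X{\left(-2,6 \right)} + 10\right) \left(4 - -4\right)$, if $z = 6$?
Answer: $464$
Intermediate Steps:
$X{\left(B,l \right)} = \left(6 + B\right) \left(6 + l\right)$ ($X{\left(B,l \right)} = \left(6 + l\right) \left(B + 6\right) = \left(6 + l\right) \left(6 + B\right) = \left(6 + B\right) \left(6 + l\right)$)
$\left(X{\left(-2,6 \right)} + 10\right) \left(4 - -4\right) = \left(\left(36 + 6 \left(-2\right) + 6 \cdot 6 - 12\right) + 10\right) \left(4 - -4\right) = \left(\left(36 - 12 + 36 - 12\right) + 10\right) \left(4 + 4\right) = \left(48 + 10\right) 8 = 58 \cdot 8 = 464$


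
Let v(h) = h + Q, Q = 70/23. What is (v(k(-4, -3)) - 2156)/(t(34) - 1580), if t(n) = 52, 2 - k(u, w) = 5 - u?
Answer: 49679/35144 ≈ 1.4136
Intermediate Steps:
k(u, w) = -3 + u (k(u, w) = 2 - (5 - u) = 2 + (-5 + u) = -3 + u)
Q = 70/23 (Q = 70*(1/23) = 70/23 ≈ 3.0435)
v(h) = 70/23 + h (v(h) = h + 70/23 = 70/23 + h)
(v(k(-4, -3)) - 2156)/(t(34) - 1580) = ((70/23 + (-3 - 4)) - 2156)/(52 - 1580) = ((70/23 - 7) - 2156)/(-1528) = (-91/23 - 2156)*(-1/1528) = -49679/23*(-1/1528) = 49679/35144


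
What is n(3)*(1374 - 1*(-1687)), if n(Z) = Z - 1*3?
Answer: 0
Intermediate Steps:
n(Z) = -3 + Z (n(Z) = Z - 3 = -3 + Z)
n(3)*(1374 - 1*(-1687)) = (-3 + 3)*(1374 - 1*(-1687)) = 0*(1374 + 1687) = 0*3061 = 0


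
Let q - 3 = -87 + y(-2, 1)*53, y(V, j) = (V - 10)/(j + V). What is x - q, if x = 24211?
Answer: 23659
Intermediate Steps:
y(V, j) = (-10 + V)/(V + j)
q = 552 (q = 3 + (-87 + ((-10 - 2)/(-2 + 1))*53) = 3 + (-87 + (-12/(-1))*53) = 3 + (-87 - 1*(-12)*53) = 3 + (-87 + 12*53) = 3 + (-87 + 636) = 3 + 549 = 552)
x - q = 24211 - 1*552 = 24211 - 552 = 23659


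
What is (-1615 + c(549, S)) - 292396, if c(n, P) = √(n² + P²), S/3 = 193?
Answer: -294011 + 3*√70738 ≈ -2.9321e+5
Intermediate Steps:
S = 579 (S = 3*193 = 579)
c(n, P) = √(P² + n²)
(-1615 + c(549, S)) - 292396 = (-1615 + √(579² + 549²)) - 292396 = (-1615 + √(335241 + 301401)) - 292396 = (-1615 + √636642) - 292396 = (-1615 + 3*√70738) - 292396 = -294011 + 3*√70738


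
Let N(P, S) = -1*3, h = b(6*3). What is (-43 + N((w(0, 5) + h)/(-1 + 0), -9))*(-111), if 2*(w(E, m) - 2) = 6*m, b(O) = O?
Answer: 5106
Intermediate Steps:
h = 18 (h = 6*3 = 18)
w(E, m) = 2 + 3*m (w(E, m) = 2 + (6*m)/2 = 2 + 3*m)
N(P, S) = -3
(-43 + N((w(0, 5) + h)/(-1 + 0), -9))*(-111) = (-43 - 3)*(-111) = -46*(-111) = 5106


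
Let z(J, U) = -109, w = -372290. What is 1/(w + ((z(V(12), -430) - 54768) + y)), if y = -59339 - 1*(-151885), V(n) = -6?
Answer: -1/334621 ≈ -2.9885e-6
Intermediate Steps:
y = 92546 (y = -59339 + 151885 = 92546)
1/(w + ((z(V(12), -430) - 54768) + y)) = 1/(-372290 + ((-109 - 54768) + 92546)) = 1/(-372290 + (-54877 + 92546)) = 1/(-372290 + 37669) = 1/(-334621) = -1/334621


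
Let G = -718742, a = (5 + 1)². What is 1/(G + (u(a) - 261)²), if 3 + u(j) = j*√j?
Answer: -1/716438 ≈ -1.3958e-6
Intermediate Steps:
a = 36 (a = 6² = 36)
u(j) = -3 + j^(3/2) (u(j) = -3 + j*√j = -3 + j^(3/2))
1/(G + (u(a) - 261)²) = 1/(-718742 + ((-3 + 36^(3/2)) - 261)²) = 1/(-718742 + ((-3 + 216) - 261)²) = 1/(-718742 + (213 - 261)²) = 1/(-718742 + (-48)²) = 1/(-718742 + 2304) = 1/(-716438) = -1/716438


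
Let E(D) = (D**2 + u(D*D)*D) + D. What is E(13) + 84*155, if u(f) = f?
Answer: 15399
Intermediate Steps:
E(D) = D + D**2 + D**3 (E(D) = (D**2 + (D*D)*D) + D = (D**2 + D**2*D) + D = (D**2 + D**3) + D = D + D**2 + D**3)
E(13) + 84*155 = 13*(1 + 13 + 13**2) + 84*155 = 13*(1 + 13 + 169) + 13020 = 13*183 + 13020 = 2379 + 13020 = 15399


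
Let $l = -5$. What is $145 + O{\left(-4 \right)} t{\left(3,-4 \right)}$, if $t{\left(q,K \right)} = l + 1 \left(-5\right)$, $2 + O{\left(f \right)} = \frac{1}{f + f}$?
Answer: $\frac{665}{4} \approx 166.25$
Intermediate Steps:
$O{\left(f \right)} = -2 + \frac{1}{2 f}$ ($O{\left(f \right)} = -2 + \frac{1}{f + f} = -2 + \frac{1}{2 f}$)
$t{\left(q,K \right)} = -10$ ($t{\left(q,K \right)} = -5 + 1 \left(-5\right) = -5 - 5 = -10$)
$145 + O{\left(-4 \right)} t{\left(3,-4 \right)} = 145 + \left(-2 + \frac{1}{2 \left(-4\right)}\right) \left(-10\right) = 145 + \left(-2 + \frac{1}{2} \left(- \frac{1}{4}\right)\right) \left(-10\right) = 145 + \left(-2 - \frac{1}{8}\right) \left(-10\right) = 145 - - \frac{85}{4} = 145 + \frac{85}{4} = \frac{665}{4}$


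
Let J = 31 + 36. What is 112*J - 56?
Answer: 7448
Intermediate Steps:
J = 67
112*J - 56 = 112*67 - 56 = 7504 - 56 = 7448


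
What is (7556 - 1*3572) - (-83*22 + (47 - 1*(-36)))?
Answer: 5727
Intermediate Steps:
(7556 - 1*3572) - (-83*22 + (47 - 1*(-36))) = (7556 - 3572) - (-1826 + (47 + 36)) = 3984 - (-1826 + 83) = 3984 - 1*(-1743) = 3984 + 1743 = 5727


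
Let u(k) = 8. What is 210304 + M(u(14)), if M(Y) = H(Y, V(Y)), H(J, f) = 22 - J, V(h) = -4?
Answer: 210318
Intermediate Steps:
M(Y) = 22 - Y
210304 + M(u(14)) = 210304 + (22 - 1*8) = 210304 + (22 - 8) = 210304 + 14 = 210318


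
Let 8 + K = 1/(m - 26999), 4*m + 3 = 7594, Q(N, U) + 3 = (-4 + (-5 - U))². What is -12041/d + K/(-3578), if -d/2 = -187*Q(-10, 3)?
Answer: -2141680011797/9472320756030 ≈ -0.22610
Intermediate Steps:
Q(N, U) = -3 + (-9 - U)² (Q(N, U) = -3 + (-4 + (-5 - U))² = -3 + (-9 - U)²)
m = 7591/4 (m = -¾ + (¼)*7594 = -¾ + 3797/2 = 7591/4 ≈ 1897.8)
d = 52734 (d = -(-374)*(-3 + (9 + 3)²) = -(-374)*(-3 + 12²) = -(-374)*(-3 + 144) = -(-374)*141 = -2*(-26367) = 52734)
K = -803244/100405 (K = -8 + 1/(7591/4 - 26999) = -8 + 1/(-100405/4) = -8 - 4/100405 = -803244/100405 ≈ -8.0000)
-12041/d + K/(-3578) = -12041/52734 - 803244/100405/(-3578) = -12041*1/52734 - 803244/100405*(-1/3578) = -12041/52734 + 401622/179624545 = -2141680011797/9472320756030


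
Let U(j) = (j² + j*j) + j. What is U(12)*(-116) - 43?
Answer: -34843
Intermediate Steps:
U(j) = j + 2*j² (U(j) = (j² + j²) + j = 2*j² + j = j + 2*j²)
U(12)*(-116) - 43 = (12*(1 + 2*12))*(-116) - 43 = (12*(1 + 24))*(-116) - 43 = (12*25)*(-116) - 43 = 300*(-116) - 43 = -34800 - 43 = -34843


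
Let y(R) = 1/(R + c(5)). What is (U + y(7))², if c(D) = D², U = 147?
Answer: 22137025/1024 ≈ 21618.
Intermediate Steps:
y(R) = 1/(25 + R) (y(R) = 1/(R + 5²) = 1/(R + 25) = 1/(25 + R))
(U + y(7))² = (147 + 1/(25 + 7))² = (147 + 1/32)² = (4705/32)² = 22137025/1024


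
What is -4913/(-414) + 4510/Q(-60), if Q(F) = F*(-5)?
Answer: 27842/1035 ≈ 26.900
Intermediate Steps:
Q(F) = -5*F
-4913/(-414) + 4510/Q(-60) = -4913/(-414) + 4510/((-5*(-60))) = -4913*(-1/414) + 4510/300 = 4913/414 + 4510*(1/300) = 4913/414 + 451/30 = 27842/1035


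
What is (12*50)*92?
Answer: 55200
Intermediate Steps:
(12*50)*92 = 600*92 = 55200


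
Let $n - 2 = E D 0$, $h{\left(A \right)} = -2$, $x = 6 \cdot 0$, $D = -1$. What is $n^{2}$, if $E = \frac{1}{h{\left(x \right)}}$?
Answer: $4$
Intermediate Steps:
$x = 0$
$E = - \frac{1}{2}$ ($E = \frac{1}{-2} = - \frac{1}{2} \approx -0.5$)
$n = 2$ ($n = 2 + \left(- \frac{1}{2}\right) \left(-1\right) 0 = 2 + \frac{1}{2} \cdot 0 = 2 + 0 = 2$)
$n^{2} = 2^{2} = 4$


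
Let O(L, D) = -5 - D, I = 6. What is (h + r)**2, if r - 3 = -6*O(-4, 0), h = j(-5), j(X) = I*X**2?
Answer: 33489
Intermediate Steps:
j(X) = 6*X**2
h = 150 (h = 6*(-5)**2 = 6*25 = 150)
r = 33 (r = 3 - 6*(-5 - 1*0) = 3 - 6*(-5 + 0) = 3 - 6*(-5) = 3 + 30 = 33)
(h + r)**2 = (150 + 33)**2 = 183**2 = 33489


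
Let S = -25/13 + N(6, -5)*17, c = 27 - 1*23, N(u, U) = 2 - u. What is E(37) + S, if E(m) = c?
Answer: -857/13 ≈ -65.923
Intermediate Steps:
c = 4 (c = 27 - 23 = 4)
E(m) = 4
S = -909/13 (S = -25/13 + (2 - 1*6)*17 = -25*1/13 + (2 - 6)*17 = -25/13 - 4*17 = -25/13 - 68 = -909/13 ≈ -69.923)
E(37) + S = 4 - 909/13 = -857/13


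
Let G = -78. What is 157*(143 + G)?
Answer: 10205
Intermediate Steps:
157*(143 + G) = 157*(143 - 78) = 157*65 = 10205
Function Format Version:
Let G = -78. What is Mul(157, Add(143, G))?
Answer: 10205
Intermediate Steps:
Mul(157, Add(143, G)) = Mul(157, Add(143, -78)) = Mul(157, 65) = 10205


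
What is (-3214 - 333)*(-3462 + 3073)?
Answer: 1379783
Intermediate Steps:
(-3214 - 333)*(-3462 + 3073) = -3547*(-389) = 1379783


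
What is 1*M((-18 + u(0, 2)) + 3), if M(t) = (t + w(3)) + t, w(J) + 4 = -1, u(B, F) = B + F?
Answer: -31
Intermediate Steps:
w(J) = -5 (w(J) = -4 - 1 = -5)
M(t) = -5 + 2*t (M(t) = (t - 5) + t = (-5 + t) + t = -5 + 2*t)
1*M((-18 + u(0, 2)) + 3) = 1*(-5 + 2*((-18 + (0 + 2)) + 3)) = 1*(-5 + 2*((-18 + 2) + 3)) = 1*(-5 + 2*(-16 + 3)) = 1*(-5 + 2*(-13)) = 1*(-5 - 26) = 1*(-31) = -31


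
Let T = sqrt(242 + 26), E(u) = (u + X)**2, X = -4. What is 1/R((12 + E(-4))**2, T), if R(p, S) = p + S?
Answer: 1444/8340477 - sqrt(67)/16680954 ≈ 0.00017264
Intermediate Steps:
E(u) = (-4 + u)**2 (E(u) = (u - 4)**2 = (-4 + u)**2)
T = 2*sqrt(67) (T = sqrt(268) = 2*sqrt(67) ≈ 16.371)
R(p, S) = S + p
1/R((12 + E(-4))**2, T) = 1/(2*sqrt(67) + (12 + (-4 - 4)**2)**2) = 1/(2*sqrt(67) + (12 + (-8)**2)**2) = 1/(2*sqrt(67) + (12 + 64)**2) = 1/(2*sqrt(67) + 76**2) = 1/(2*sqrt(67) + 5776) = 1/(5776 + 2*sqrt(67))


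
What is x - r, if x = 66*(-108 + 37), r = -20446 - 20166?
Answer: 35926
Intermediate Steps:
r = -40612
x = -4686 (x = 66*(-71) = -4686)
x - r = -4686 - 1*(-40612) = -4686 + 40612 = 35926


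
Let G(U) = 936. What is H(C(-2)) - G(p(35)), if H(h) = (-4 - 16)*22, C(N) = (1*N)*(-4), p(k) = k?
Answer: -1376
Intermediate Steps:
C(N) = -4*N (C(N) = N*(-4) = -4*N)
H(h) = -440 (H(h) = -20*22 = -440)
H(C(-2)) - G(p(35)) = -440 - 1*936 = -440 - 936 = -1376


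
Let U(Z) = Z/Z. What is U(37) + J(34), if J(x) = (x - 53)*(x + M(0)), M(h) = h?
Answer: -645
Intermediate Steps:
U(Z) = 1
J(x) = x*(-53 + x) (J(x) = (x - 53)*(x + 0) = (-53 + x)*x = x*(-53 + x))
U(37) + J(34) = 1 + 34*(-53 + 34) = 1 + 34*(-19) = 1 - 646 = -645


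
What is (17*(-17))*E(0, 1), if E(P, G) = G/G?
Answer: -289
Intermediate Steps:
E(P, G) = 1
(17*(-17))*E(0, 1) = (17*(-17))*1 = -289*1 = -289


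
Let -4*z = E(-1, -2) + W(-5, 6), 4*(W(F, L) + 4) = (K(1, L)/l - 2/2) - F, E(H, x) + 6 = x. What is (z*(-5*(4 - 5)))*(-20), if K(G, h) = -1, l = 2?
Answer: -2225/8 ≈ -278.13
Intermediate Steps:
E(H, x) = -6 + x
W(F, L) = -35/8 - F/4 (W(F, L) = -4 + ((-1/2 - 2/2) - F)/4 = -4 + ((-1*½ - 2*½) - F)/4 = -4 + ((-½ - 1) - F)/4 = -4 + (-3/2 - F)/4 = -4 + (-3/8 - F/4) = -35/8 - F/4)
z = 89/32 (z = -((-6 - 2) + (-35/8 - ¼*(-5)))/4 = -(-8 + (-35/8 + 5/4))/4 = -(-8 - 25/8)/4 = -¼*(-89/8) = 89/32 ≈ 2.7813)
(z*(-5*(4 - 5)))*(-20) = (89*(-5*(4 - 5))/32)*(-20) = (89*(-5*(-1))/32)*(-20) = ((89/32)*5)*(-20) = (445/32)*(-20) = -2225/8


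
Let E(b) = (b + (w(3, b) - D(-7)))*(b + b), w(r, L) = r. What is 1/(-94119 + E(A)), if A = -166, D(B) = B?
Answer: -1/42327 ≈ -2.3626e-5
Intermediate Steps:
E(b) = 2*b*(10 + b) (E(b) = (b + (3 - 1*(-7)))*(b + b) = (b + (3 + 7))*(2*b) = (b + 10)*(2*b) = (10 + b)*(2*b) = 2*b*(10 + b))
1/(-94119 + E(A)) = 1/(-94119 + 2*(-166)*(10 - 166)) = 1/(-94119 + 2*(-166)*(-156)) = 1/(-94119 + 51792) = 1/(-42327) = -1/42327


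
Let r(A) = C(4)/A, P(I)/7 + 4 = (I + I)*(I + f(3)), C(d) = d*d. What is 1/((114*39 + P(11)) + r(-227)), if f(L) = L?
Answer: 227/1492282 ≈ 0.00015212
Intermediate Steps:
C(d) = d**2
P(I) = -28 + 14*I*(3 + I) (P(I) = -28 + 7*((I + I)*(I + 3)) = -28 + 7*((2*I)*(3 + I)) = -28 + 7*(2*I*(3 + I)) = -28 + 14*I*(3 + I))
r(A) = 16/A (r(A) = 4**2/A = 16/A)
1/((114*39 + P(11)) + r(-227)) = 1/((114*39 + (-28 + 14*11**2 + 42*11)) + 16/(-227)) = 1/((4446 + (-28 + 14*121 + 462)) + 16*(-1/227)) = 1/((4446 + (-28 + 1694 + 462)) - 16/227) = 1/((4446 + 2128) - 16/227) = 1/(6574 - 16/227) = 1/(1492282/227) = 227/1492282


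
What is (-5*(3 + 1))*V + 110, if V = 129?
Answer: -2470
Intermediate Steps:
(-5*(3 + 1))*V + 110 = -5*(3 + 1)*129 + 110 = -5*4*129 + 110 = -20*129 + 110 = -2580 + 110 = -2470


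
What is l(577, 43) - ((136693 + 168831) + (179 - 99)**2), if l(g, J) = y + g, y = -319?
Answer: -311666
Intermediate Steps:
l(g, J) = -319 + g
l(577, 43) - ((136693 + 168831) + (179 - 99)**2) = (-319 + 577) - ((136693 + 168831) + (179 - 99)**2) = 258 - (305524 + 80**2) = 258 - (305524 + 6400) = 258 - 1*311924 = 258 - 311924 = -311666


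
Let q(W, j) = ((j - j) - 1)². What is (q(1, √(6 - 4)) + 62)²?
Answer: 3969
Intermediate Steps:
q(W, j) = 1 (q(W, j) = (0 - 1)² = (-1)² = 1)
(q(1, √(6 - 4)) + 62)² = (1 + 62)² = 63² = 3969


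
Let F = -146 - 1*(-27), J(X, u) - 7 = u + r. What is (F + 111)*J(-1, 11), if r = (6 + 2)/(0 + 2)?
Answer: -176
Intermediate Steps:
r = 4 (r = 8/2 = 8*(½) = 4)
J(X, u) = 11 + u (J(X, u) = 7 + (u + 4) = 7 + (4 + u) = 11 + u)
F = -119 (F = -146 + 27 = -119)
(F + 111)*J(-1, 11) = (-119 + 111)*(11 + 11) = -8*22 = -176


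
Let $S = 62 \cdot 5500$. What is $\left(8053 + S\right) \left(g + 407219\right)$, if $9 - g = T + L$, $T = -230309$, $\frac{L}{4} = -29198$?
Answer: $263300800437$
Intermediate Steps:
$L = -116792$ ($L = 4 \left(-29198\right) = -116792$)
$g = 347110$ ($g = 9 - \left(-230309 - 116792\right) = 9 - -347101 = 9 + 347101 = 347110$)
$S = 341000$
$\left(8053 + S\right) \left(g + 407219\right) = \left(8053 + 341000\right) \left(347110 + 407219\right) = 349053 \cdot 754329 = 263300800437$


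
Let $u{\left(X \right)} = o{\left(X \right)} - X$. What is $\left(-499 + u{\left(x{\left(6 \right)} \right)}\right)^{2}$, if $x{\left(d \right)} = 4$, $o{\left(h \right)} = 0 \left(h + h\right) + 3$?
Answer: $250000$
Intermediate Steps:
$o{\left(h \right)} = 3$ ($o{\left(h \right)} = 0 \cdot 2 h + 3 = 0 + 3 = 3$)
$u{\left(X \right)} = 3 - X$
$\left(-499 + u{\left(x{\left(6 \right)} \right)}\right)^{2} = \left(-499 + \left(3 - 4\right)\right)^{2} = \left(-499 - 1\right)^{2} = \left(-500\right)^{2} = 250000$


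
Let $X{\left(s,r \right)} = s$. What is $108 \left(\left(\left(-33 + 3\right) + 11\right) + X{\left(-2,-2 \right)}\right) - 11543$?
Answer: $-13811$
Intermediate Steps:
$108 \left(\left(\left(-33 + 3\right) + 11\right) + X{\left(-2,-2 \right)}\right) - 11543 = 108 \left(\left(\left(-33 + 3\right) + 11\right) - 2\right) - 11543 = 108 \left(\left(-30 + 11\right) - 2\right) - 11543 = 108 \left(-19 - 2\right) - 11543 = 108 \left(-21\right) - 11543 = -2268 - 11543 = -13811$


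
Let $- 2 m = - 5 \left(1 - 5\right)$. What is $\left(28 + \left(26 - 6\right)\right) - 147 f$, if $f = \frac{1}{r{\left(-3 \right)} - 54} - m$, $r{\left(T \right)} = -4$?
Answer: $- \frac{82329}{58} \approx -1419.5$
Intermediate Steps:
$m = -10$ ($m = - \frac{\left(-5\right) \left(1 - 5\right)}{2} = - \frac{\left(-5\right) \left(-4\right)}{2} = \left(- \frac{1}{2}\right) 20 = -10$)
$f = \frac{579}{58}$ ($f = \frac{1}{-4 - 54} - -10 = \frac{1}{-58} + 10 = - \frac{1}{58} + 10 = \frac{579}{58} \approx 9.9828$)
$\left(28 + \left(26 - 6\right)\right) - 147 f = \left(28 + \left(26 - 6\right)\right) - \frac{85113}{58} = \left(28 + 20\right) - \frac{85113}{58} = 48 - \frac{85113}{58} = - \frac{82329}{58}$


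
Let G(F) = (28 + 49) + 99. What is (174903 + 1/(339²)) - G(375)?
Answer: 20079801568/114921 ≈ 1.7473e+5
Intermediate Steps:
G(F) = 176 (G(F) = 77 + 99 = 176)
(174903 + 1/(339²)) - G(375) = (174903 + 1/(339²)) - 1*176 = (174903 + 1/114921) - 176 = 20100027664/114921 - 176 = 20079801568/114921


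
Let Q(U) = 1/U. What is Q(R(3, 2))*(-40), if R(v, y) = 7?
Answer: -40/7 ≈ -5.7143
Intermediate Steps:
Q(R(3, 2))*(-40) = -40/7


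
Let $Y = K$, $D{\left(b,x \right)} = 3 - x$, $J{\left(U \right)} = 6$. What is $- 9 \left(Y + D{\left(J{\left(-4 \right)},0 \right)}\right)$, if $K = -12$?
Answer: $81$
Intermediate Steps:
$Y = -12$
$- 9 \left(Y + D{\left(J{\left(-4 \right)},0 \right)}\right) = - 9 \left(-12 + \left(3 - 0\right)\right) = - 9 \left(-12 + \left(3 + 0\right)\right) = - 9 \left(-12 + 3\right) = \left(-9\right) \left(-9\right) = 81$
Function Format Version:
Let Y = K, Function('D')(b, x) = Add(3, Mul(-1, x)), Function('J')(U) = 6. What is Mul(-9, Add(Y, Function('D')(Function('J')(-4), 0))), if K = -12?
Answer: 81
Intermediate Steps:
Y = -12
Mul(-9, Add(Y, Function('D')(Function('J')(-4), 0))) = Mul(-9, Add(-12, Add(3, Mul(-1, 0)))) = Mul(-9, Add(-12, Add(3, 0))) = Mul(-9, Add(-12, 3)) = Mul(-9, -9) = 81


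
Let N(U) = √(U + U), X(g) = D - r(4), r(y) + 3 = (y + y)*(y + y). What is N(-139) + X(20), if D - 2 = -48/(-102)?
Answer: -995/17 + I*√278 ≈ -58.529 + 16.673*I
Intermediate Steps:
D = 42/17 (D = 2 - 48/(-102) = 2 - 48*(-1/102) = 2 + 8/17 = 42/17 ≈ 2.4706)
r(y) = -3 + 4*y² (r(y) = -3 + (y + y)*(y + y) = -3 + (2*y)*(2*y) = -3 + 4*y²)
X(g) = -995/17 (X(g) = 42/17 - (-3 + 4*4²) = 42/17 - (-3 + 4*16) = 42/17 - (-3 + 64) = 42/17 - 1*61 = 42/17 - 61 = -995/17)
N(U) = √2*√U (N(U) = √(2*U) = √2*√U)
N(-139) + X(20) = √2*√(-139) - 995/17 = √2*(I*√139) - 995/17 = I*√278 - 995/17 = -995/17 + I*√278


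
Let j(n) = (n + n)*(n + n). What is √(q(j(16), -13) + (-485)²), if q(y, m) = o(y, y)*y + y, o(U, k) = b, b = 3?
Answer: √239321 ≈ 489.20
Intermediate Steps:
o(U, k) = 3
j(n) = 4*n² (j(n) = (2*n)*(2*n) = 4*n²)
q(y, m) = 4*y (q(y, m) = 3*y + y = 4*y)
√(q(j(16), -13) + (-485)²) = √(4*(4*16²) + (-485)²) = √(4*(4*256) + 235225) = √(4*1024 + 235225) = √(4096 + 235225) = √239321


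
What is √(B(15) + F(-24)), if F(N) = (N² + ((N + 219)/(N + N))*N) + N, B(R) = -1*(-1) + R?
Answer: 11*√22/2 ≈ 25.797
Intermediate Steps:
B(R) = 1 + R
F(N) = 219/2 + N² + 3*N/2 (F(N) = (N² + ((219 + N)/((2*N)))*N) + N = (N² + ((219 + N)*(1/(2*N)))*N) + N = (N² + ((219 + N)/(2*N))*N) + N = (N² + (219/2 + N/2)) + N = (219/2 + N² + N/2) + N = 219/2 + N² + 3*N/2)
√(B(15) + F(-24)) = √((1 + 15) + (219/2 + (-24)² + (3/2)*(-24))) = √(16 + (219/2 + 576 - 36)) = √(16 + 1299/2) = √(1331/2) = 11*√22/2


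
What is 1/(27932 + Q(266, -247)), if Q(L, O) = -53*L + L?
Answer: 1/14100 ≈ 7.0922e-5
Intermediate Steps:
Q(L, O) = -52*L
1/(27932 + Q(266, -247)) = 1/(27932 - 52*266) = 1/(27932 - 13832) = 1/14100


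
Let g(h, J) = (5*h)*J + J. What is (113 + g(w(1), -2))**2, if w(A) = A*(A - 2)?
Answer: 14641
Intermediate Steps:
w(A) = A*(-2 + A)
g(h, J) = J + 5*J*h (g(h, J) = 5*J*h + J = J + 5*J*h)
(113 + g(w(1), -2))**2 = (113 - 2*(1 + 5*(1*(-2 + 1))))**2 = (113 - 2*(1 + 5*(1*(-1))))**2 = (113 - 2*(1 + 5*(-1)))**2 = (113 - 2*(1 - 5))**2 = (113 - 2*(-4))**2 = (113 + 8)**2 = 121**2 = 14641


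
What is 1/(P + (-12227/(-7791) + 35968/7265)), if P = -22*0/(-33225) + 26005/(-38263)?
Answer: 2165747594745/12649258722634 ≈ 0.17122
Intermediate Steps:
P = -26005/38263 (P = 0*(-1/33225) + 26005*(-1/38263) = 0 - 26005/38263 = -26005/38263 ≈ -0.67964)
1/(P + (-12227/(-7791) + 35968/7265)) = 1/(-26005/38263 + (-12227/(-7791) + 35968/7265)) = 1/(-26005/38263 + (-12227*(-1/7791) + 35968*(1/7265))) = 1/(-26005/38263 + (12227/7791 + 35968/7265)) = 1/(-26005/38263 + 369055843/56601615) = 1/(12649258722634/2165747594745) = 2165747594745/12649258722634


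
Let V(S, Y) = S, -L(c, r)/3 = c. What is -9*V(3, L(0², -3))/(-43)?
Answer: 27/43 ≈ 0.62791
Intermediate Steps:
L(c, r) = -3*c
-9*V(3, L(0², -3))/(-43) = -9*3/(-43) = -27*(-1/43) = 27/43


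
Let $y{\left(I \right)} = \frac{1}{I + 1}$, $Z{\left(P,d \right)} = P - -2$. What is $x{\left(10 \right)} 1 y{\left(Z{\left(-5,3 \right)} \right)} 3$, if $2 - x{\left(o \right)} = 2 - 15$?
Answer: $- \frac{45}{2} \approx -22.5$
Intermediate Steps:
$Z{\left(P,d \right)} = 2 + P$ ($Z{\left(P,d \right)} = P + 2 = 2 + P$)
$x{\left(o \right)} = 15$ ($x{\left(o \right)} = 2 - \left(2 - 15\right) = 2 - -13 = 2 + 13 = 15$)
$y{\left(I \right)} = \frac{1}{1 + I}$
$x{\left(10 \right)} 1 y{\left(Z{\left(-5,3 \right)} \right)} 3 = 15 \cdot 1 \frac{1}{1 + \left(2 - 5\right)} 3 = 15 \cdot 1 \frac{1}{1 - 3} \cdot 3 = 15 \cdot 1 \frac{1}{-2} \cdot 3 = 15 \cdot 1 \left(- \frac{1}{2}\right) 3 = 15 \left(\left(- \frac{1}{2}\right) 3\right) = 15 \left(- \frac{3}{2}\right) = - \frac{45}{2}$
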